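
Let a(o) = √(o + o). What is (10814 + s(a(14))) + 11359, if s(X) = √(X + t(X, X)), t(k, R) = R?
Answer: 22173 + 2*7^(¼) ≈ 22176.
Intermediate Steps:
a(o) = √2*√o (a(o) = √(2*o) = √2*√o)
s(X) = √2*√X (s(X) = √(X + X) = √(2*X) = √2*√X)
(10814 + s(a(14))) + 11359 = (10814 + √2*√(√2*√14)) + 11359 = (10814 + √2*√(2*√7)) + 11359 = (10814 + √2*(√2*7^(¼))) + 11359 = (10814 + 2*7^(¼)) + 11359 = 22173 + 2*7^(¼)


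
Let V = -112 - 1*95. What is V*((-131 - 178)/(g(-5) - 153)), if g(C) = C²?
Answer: -63963/128 ≈ -499.71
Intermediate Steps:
V = -207 (V = -112 - 95 = -207)
V*((-131 - 178)/(g(-5) - 153)) = -207*(-131 - 178)/((-5)² - 153) = -(-63963)/(25 - 153) = -(-63963)/(-128) = -(-63963)*(-1)/128 = -207*309/128 = -63963/128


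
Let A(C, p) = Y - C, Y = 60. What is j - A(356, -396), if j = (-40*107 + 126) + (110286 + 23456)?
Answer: 129884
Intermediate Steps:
A(C, p) = 60 - C
j = 129588 (j = (-4280 + 126) + 133742 = -4154 + 133742 = 129588)
j - A(356, -396) = 129588 - (60 - 1*356) = 129588 - (60 - 356) = 129588 - 1*(-296) = 129588 + 296 = 129884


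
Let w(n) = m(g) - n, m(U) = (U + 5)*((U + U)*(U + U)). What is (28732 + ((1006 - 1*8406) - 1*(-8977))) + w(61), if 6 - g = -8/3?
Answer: 927560/27 ≈ 34354.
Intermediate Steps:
g = 26/3 (g = 6 - (-8)/3 = 6 - 1*(-8/3) = 6 + 8/3 = 26/3 ≈ 8.6667)
m(U) = 4*U²*(5 + U) (m(U) = (5 + U)*((2*U)*(2*U)) = (5 + U)*(4*U²) = 4*U²*(5 + U))
w(n) = 110864/27 - n (w(n) = 4*(26/3)²*(5 + 26/3) - n = 4*(676/9)*(41/3) - n = 110864/27 - n)
(28732 + ((1006 - 1*8406) - 1*(-8977))) + w(61) = (28732 + ((1006 - 1*8406) - 1*(-8977))) + (110864/27 - 1*61) = (28732 + ((1006 - 8406) + 8977)) + (110864/27 - 61) = (28732 + (-7400 + 8977)) + 109217/27 = (28732 + 1577) + 109217/27 = 30309 + 109217/27 = 927560/27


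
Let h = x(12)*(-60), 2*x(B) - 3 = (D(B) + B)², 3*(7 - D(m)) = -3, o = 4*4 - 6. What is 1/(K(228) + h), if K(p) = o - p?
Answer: -1/12308 ≈ -8.1248e-5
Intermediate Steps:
o = 10 (o = 16 - 6 = 10)
D(m) = 8 (D(m) = 7 - ⅓*(-3) = 7 + 1 = 8)
x(B) = 3/2 + (8 + B)²/2
h = -12090 (h = (3/2 + (8 + 12)²/2)*(-60) = (3/2 + (½)*20²)*(-60) = (3/2 + (½)*400)*(-60) = (3/2 + 200)*(-60) = (403/2)*(-60) = -12090)
K(p) = 10 - p
1/(K(228) + h) = 1/((10 - 1*228) - 12090) = 1/((10 - 228) - 12090) = 1/(-218 - 12090) = 1/(-12308) = -1/12308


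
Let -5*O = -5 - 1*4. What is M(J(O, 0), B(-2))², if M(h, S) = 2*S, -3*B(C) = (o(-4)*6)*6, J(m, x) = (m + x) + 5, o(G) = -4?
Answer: 9216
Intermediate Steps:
O = 9/5 (O = -(-5 - 1*4)/5 = -(-5 - 4)/5 = -⅕*(-9) = 9/5 ≈ 1.8000)
J(m, x) = 5 + m + x
B(C) = 48 (B(C) = -(-4*6)*6/3 = -(-8)*6 = -⅓*(-144) = 48)
M(J(O, 0), B(-2))² = (2*48)² = 96² = 9216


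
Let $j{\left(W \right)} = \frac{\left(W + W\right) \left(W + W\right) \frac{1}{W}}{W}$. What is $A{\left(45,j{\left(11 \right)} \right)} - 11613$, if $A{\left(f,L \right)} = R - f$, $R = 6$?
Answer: $-11652$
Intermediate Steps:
$j{\left(W \right)} = 4$ ($j{\left(W \right)} = \frac{2 W 2 W \frac{1}{W}}{W} = \frac{4 W^{2} \frac{1}{W}}{W} = \frac{4 W}{W} = 4$)
$A{\left(f,L \right)} = 6 - f$
$A{\left(45,j{\left(11 \right)} \right)} - 11613 = \left(6 - 45\right) - 11613 = -39 - 11613 = -11652$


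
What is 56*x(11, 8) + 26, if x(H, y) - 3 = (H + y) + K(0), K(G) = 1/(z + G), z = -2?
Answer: 1230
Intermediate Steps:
K(G) = 1/(-2 + G)
x(H, y) = 5/2 + H + y (x(H, y) = 3 + ((H + y) + 1/(-2 + 0)) = 3 + ((H + y) + 1/(-2)) = 3 + ((H + y) - 1/2) = 3 + (-1/2 + H + y) = 5/2 + H + y)
56*x(11, 8) + 26 = 56*(5/2 + 11 + 8) + 26 = 56*(43/2) + 26 = 1204 + 26 = 1230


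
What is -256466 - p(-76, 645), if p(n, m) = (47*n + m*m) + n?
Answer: -668843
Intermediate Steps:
p(n, m) = m² + 48*n (p(n, m) = (47*n + m²) + n = (m² + 47*n) + n = m² + 48*n)
-256466 - p(-76, 645) = -256466 - (645² + 48*(-76)) = -256466 - (416025 - 3648) = -256466 - 1*412377 = -256466 - 412377 = -668843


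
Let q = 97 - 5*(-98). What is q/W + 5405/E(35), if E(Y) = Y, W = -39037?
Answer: 42194888/273259 ≈ 154.41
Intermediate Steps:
q = 587 (q = 97 + 490 = 587)
q/W + 5405/E(35) = 587/(-39037) + 5405/35 = 587*(-1/39037) + 5405*(1/35) = -587/39037 + 1081/7 = 42194888/273259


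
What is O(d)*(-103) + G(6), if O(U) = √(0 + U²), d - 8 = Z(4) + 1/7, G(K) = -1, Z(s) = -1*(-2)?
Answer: -7320/7 ≈ -1045.7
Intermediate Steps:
Z(s) = 2
d = 71/7 (d = 8 + (2 + 1/7) = 8 + (2 + ⅐) = 8 + 15/7 = 71/7 ≈ 10.143)
O(U) = √(U²)
O(d)*(-103) + G(6) = √((71/7)²)*(-103) - 1 = √(5041/49)*(-103) - 1 = (71/7)*(-103) - 1 = -7313/7 - 1 = -7320/7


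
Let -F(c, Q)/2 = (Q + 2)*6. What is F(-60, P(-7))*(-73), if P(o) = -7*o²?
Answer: -298716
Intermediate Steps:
F(c, Q) = -24 - 12*Q (F(c, Q) = -2*(Q + 2)*6 = -2*(2 + Q)*6 = -2*(12 + 6*Q) = -24 - 12*Q)
F(-60, P(-7))*(-73) = (-24 - (-84)*(-7)²)*(-73) = (-24 - (-84)*49)*(-73) = (-24 - 12*(-343))*(-73) = (-24 + 4116)*(-73) = 4092*(-73) = -298716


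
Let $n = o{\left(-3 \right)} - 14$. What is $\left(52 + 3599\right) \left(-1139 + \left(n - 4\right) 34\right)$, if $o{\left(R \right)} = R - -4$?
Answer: $-6268767$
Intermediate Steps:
$o{\left(R \right)} = 4 + R$ ($o{\left(R \right)} = R + 4 = 4 + R$)
$n = -13$ ($n = \left(4 - 3\right) - 14 = 1 - 14 = -13$)
$\left(52 + 3599\right) \left(-1139 + \left(n - 4\right) 34\right) = \left(52 + 3599\right) \left(-1139 + \left(-13 - 4\right) 34\right) = 3651 \left(-1139 - 578\right) = 3651 \left(-1717\right) = -6268767$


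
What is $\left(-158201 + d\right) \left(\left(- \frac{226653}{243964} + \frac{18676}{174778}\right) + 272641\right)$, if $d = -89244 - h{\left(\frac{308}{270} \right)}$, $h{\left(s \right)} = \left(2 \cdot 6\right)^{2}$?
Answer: $- \frac{205591747093718106977}{3045681428} \approx -6.7503 \cdot 10^{10}$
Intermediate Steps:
$h{\left(s \right)} = 144$ ($h{\left(s \right)} = 12^{2} = 144$)
$d = -89388$ ($d = -89244 - 144 = -89388$)
$\left(-158201 + d\right) \left(\left(- \frac{226653}{243964} + \frac{18676}{174778}\right) + 272641\right) = \left(-158201 - 89388\right) \left(\left(- \frac{226653}{243964} + \frac{18676}{174778}\right) + 272641\right) = - 247589 \left(\left(\left(-226653\right) \frac{1}{243964} + 18676 \cdot \frac{1}{174778}\right) + 272641\right) = - 247589 \left(\left(- \frac{32379}{34852} + \frac{9338}{87389}\right) + 272641\right) = - 247589 \left(- \frac{2504120455}{3045681428} + 272641\right) = \left(-247589\right) \frac{830375126090893}{3045681428} = - \frac{205591747093718106977}{3045681428}$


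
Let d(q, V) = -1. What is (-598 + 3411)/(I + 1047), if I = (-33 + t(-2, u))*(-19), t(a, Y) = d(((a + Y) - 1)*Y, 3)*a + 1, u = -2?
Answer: 2813/1617 ≈ 1.7396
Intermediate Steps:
t(a, Y) = 1 - a (t(a, Y) = -a + 1 = 1 - a)
I = 570 (I = (-33 + (1 - 1*(-2)))*(-19) = (-33 + (1 + 2))*(-19) = (-33 + 3)*(-19) = -30*(-19) = 570)
(-598 + 3411)/(I + 1047) = (-598 + 3411)/(570 + 1047) = 2813/1617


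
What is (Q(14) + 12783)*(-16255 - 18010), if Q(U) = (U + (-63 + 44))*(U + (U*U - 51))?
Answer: -410768820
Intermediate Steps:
Q(U) = (-19 + U)*(-51 + U + U²) (Q(U) = (U - 19)*(U + (U² - 51)) = (-19 + U)*(U + (-51 + U²)) = (-19 + U)*(-51 + U + U²))
(Q(14) + 12783)*(-16255 - 18010) = ((969 + 14³ - 70*14 - 18*14²) + 12783)*(-16255 - 18010) = ((969 + 2744 - 980 - 18*196) + 12783)*(-34265) = ((969 + 2744 - 980 - 3528) + 12783)*(-34265) = (-795 + 12783)*(-34265) = 11988*(-34265) = -410768820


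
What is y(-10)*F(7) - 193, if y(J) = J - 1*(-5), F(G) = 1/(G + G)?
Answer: -2707/14 ≈ -193.36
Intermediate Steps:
F(G) = 1/(2*G)
y(J) = 5 + J (y(J) = J + 5 = 5 + J)
y(-10)*F(7) - 193 = (5 - 10)*((½)/7) - 193 = -5/(2*7) - 193 = -5*1/14 - 193 = -5/14 - 193 = -2707/14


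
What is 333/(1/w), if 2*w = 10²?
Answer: 16650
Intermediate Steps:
w = 50 (w = (½)*10² = (½)*100 = 50)
333/(1/w) = 333/(1/50) = 333*50 = 16650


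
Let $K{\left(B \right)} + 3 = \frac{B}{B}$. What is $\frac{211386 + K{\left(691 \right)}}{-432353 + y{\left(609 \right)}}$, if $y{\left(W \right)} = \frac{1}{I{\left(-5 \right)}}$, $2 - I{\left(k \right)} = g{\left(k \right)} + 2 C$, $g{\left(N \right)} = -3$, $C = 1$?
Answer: $- \frac{317076}{648529} \approx -0.48892$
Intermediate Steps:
$I{\left(k \right)} = 3$ ($I{\left(k \right)} = 2 - \left(-3 + 2 \cdot 1\right) = 2 - \left(-3 + 2\right) = 2 - -1 = 2 + 1 = 3$)
$K{\left(B \right)} = -2$ ($K{\left(B \right)} = -3 + \frac{B}{B} = -3 + 1 = -2$)
$y{\left(W \right)} = \frac{1}{3}$
$\frac{211386 + K{\left(691 \right)}}{-432353 + y{\left(609 \right)}} = \frac{211386 - 2}{-432353 + \frac{1}{3}} = \frac{211384}{- \frac{1297058}{3}} = 211384 \left(- \frac{3}{1297058}\right) = - \frac{317076}{648529}$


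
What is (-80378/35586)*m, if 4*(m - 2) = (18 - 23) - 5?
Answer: 40189/35586 ≈ 1.1293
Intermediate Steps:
m = -½ (m = 2 + ((18 - 23) - 5)/4 = 2 + (-5 - 5)/4 = 2 + (¼)*(-10) = 2 - 5/2 = -½ ≈ -0.50000)
(-80378/35586)*m = -80378/35586*(-½) = -80378*1/35586*(-½) = -40189/17793*(-½) = 40189/35586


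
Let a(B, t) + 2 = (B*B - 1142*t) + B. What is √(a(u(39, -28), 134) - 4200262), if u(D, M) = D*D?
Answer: I*√2038330 ≈ 1427.7*I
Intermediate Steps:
u(D, M) = D²
a(B, t) = -2 + B + B² - 1142*t (a(B, t) = -2 + ((B*B - 1142*t) + B) = -2 + ((B² - 1142*t) + B) = -2 + (B + B² - 1142*t) = -2 + B + B² - 1142*t)
√(a(u(39, -28), 134) - 4200262) = √((-2 + 39² + (39²)² - 1142*134) - 4200262) = √((-2 + 1521 + 1521² - 153028) - 4200262) = √((-2 + 1521 + 2313441 - 153028) - 4200262) = √(2161932 - 4200262) = √(-2038330) = I*√2038330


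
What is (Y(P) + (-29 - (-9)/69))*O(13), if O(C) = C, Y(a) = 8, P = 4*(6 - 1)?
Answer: -6240/23 ≈ -271.30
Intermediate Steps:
P = 20 (P = 4*5 = 20)
(Y(P) + (-29 - (-9)/69))*O(13) = (8 + (-29 - (-9)/69))*13 = (8 + (-29 - 1*(-3/23)))*13 = (8 + (-29 + 3/23))*13 = (8 - 664/23)*13 = -480/23*13 = -6240/23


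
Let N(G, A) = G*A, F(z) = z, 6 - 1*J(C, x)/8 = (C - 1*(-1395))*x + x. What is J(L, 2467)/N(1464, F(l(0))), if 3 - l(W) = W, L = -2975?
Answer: 63859/9 ≈ 7095.4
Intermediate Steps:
l(W) = 3 - W
J(C, x) = 48 - 8*x - 8*x*(1395 + C) (J(C, x) = 48 - 8*((C - 1*(-1395))*x + x) = 48 - 8*((C + 1395)*x + x) = 48 - 8*((1395 + C)*x + x) = 48 - 8*(x*(1395 + C) + x) = 48 - 8*(x + x*(1395 + C)) = 48 + (-8*x - 8*x*(1395 + C)) = 48 - 8*x - 8*x*(1395 + C))
N(G, A) = A*G
J(L, 2467)/N(1464, F(l(0))) = (48 - 11168*2467 - 8*(-2975)*2467)/(((3 - 1*0)*1464)) = (48 - 27551456 + 58714600)/(((3 + 0)*1464)) = 31163192/((3*1464)) = 31163192/4392 = 31163192*(1/4392) = 63859/9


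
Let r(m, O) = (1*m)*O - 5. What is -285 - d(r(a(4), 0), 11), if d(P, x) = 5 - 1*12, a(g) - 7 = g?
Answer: -278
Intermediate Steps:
a(g) = 7 + g
r(m, O) = -5 + O*m (r(m, O) = m*O - 5 = O*m - 5 = -5 + O*m)
d(P, x) = -7 (d(P, x) = 5 - 12 = -7)
-285 - d(r(a(4), 0), 11) = -285 - 1*(-7) = -285 + 7 = -278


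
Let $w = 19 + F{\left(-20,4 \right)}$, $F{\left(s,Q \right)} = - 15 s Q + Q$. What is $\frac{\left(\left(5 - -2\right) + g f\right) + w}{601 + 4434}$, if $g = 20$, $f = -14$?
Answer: $\frac{10}{53} \approx 0.18868$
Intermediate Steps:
$F{\left(s,Q \right)} = Q - 15 Q s$ ($F{\left(s,Q \right)} = - 15 Q s + Q = Q - 15 Q s$)
$w = 1223$ ($w = 19 + 4 \left(1 - -300\right) = 19 + 4 \left(1 + 300\right) = 19 + 4 \cdot 301 = 19 + 1204 = 1223$)
$\frac{\left(\left(5 - -2\right) + g f\right) + w}{601 + 4434} = \frac{\left(\left(5 - -2\right) + 20 \left(-14\right)\right) + 1223}{601 + 4434} = \frac{\left(\left(5 + 2\right) - 280\right) + 1223}{5035} = \left(\left(7 - 280\right) + 1223\right) \frac{1}{5035} = \left(-273 + 1223\right) \frac{1}{5035} = 950 \cdot \frac{1}{5035} = \frac{10}{53}$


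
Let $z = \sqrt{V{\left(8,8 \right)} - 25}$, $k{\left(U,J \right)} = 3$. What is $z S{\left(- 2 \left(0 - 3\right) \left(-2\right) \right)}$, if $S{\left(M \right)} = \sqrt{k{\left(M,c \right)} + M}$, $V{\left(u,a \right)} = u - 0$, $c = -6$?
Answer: $- 3 \sqrt{17} \approx -12.369$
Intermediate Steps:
$V{\left(u,a \right)} = u$ ($V{\left(u,a \right)} = u + 0 = u$)
$S{\left(M \right)} = \sqrt{3 + M}$
$z = i \sqrt{17}$ ($z = \sqrt{8 - 25} = \sqrt{-17} = i \sqrt{17} \approx 4.1231 i$)
$z S{\left(- 2 \left(0 - 3\right) \left(-2\right) \right)} = i \sqrt{17} \sqrt{3 + - 2 \left(0 - 3\right) \left(-2\right)} = i \sqrt{17} \sqrt{3 + \left(-2\right) \left(-3\right) \left(-2\right)} = i \sqrt{17} \sqrt{3 + 6 \left(-2\right)} = i \sqrt{17} \sqrt{3 - 12} = i \sqrt{17} \sqrt{-9} = i \sqrt{17} \cdot 3 i = - 3 \sqrt{17}$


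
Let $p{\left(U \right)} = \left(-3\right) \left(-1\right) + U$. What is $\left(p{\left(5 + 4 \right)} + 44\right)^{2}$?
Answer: $3136$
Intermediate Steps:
$p{\left(U \right)} = 3 + U$
$\left(p{\left(5 + 4 \right)} + 44\right)^{2} = \left(\left(3 + \left(5 + 4\right)\right) + 44\right)^{2} = \left(\left(3 + 9\right) + 44\right)^{2} = \left(12 + 44\right)^{2} = 56^{2} = 3136$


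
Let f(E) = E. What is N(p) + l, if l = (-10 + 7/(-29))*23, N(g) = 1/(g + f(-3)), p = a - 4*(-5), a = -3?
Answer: -95605/406 ≈ -235.48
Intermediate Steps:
p = 17 (p = -3 - 4*(-5) = -3 + 20 = 17)
N(g) = 1/(-3 + g) (N(g) = 1/(g - 3) = 1/(-3 + g))
l = -6831/29 (l = (-10 + 7*(-1/29))*23 = (-10 - 7/29)*23 = -297/29*23 = -6831/29 ≈ -235.55)
N(p) + l = 1/(-3 + 17) - 6831/29 = 1/14 - 6831/29 = -95605/406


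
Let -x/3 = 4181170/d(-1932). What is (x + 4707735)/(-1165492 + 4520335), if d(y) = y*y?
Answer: 2598667865/1851873336 ≈ 1.4033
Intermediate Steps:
d(y) = y²
x = -1855/552 (x = -12543510/((-1932)²) = -12543510/3732624 = -3*1855/1656 = -1855/552 ≈ -3.3605)
(x + 4707735)/(-1165492 + 4520335) = (-1855/552 + 4707735)/(-1165492 + 4520335) = (2598667865/552)/3354843 = (2598667865/552)*(1/3354843) = 2598667865/1851873336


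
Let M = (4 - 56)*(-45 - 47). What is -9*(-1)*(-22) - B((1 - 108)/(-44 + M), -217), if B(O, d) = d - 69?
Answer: 88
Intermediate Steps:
M = 4784 (M = -52*(-92) = 4784)
B(O, d) = -69 + d
-9*(-1)*(-22) - B((1 - 108)/(-44 + M), -217) = -9*(-1)*(-22) - (-69 - 217) = 9*(-22) - 1*(-286) = -198 + 286 = 88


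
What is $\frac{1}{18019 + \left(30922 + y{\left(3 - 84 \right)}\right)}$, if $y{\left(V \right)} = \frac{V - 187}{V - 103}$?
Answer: $\frac{46}{2251353} \approx 2.0432 \cdot 10^{-5}$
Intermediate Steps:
$y{\left(V \right)} = \frac{-187 + V}{-103 + V}$
$\frac{1}{18019 + \left(30922 + y{\left(3 - 84 \right)}\right)} = \frac{1}{18019 + \left(30922 + \frac{-187 + \left(3 - 84\right)}{-103 + \left(3 - 84\right)}\right)} = \frac{1}{18019 + \left(30922 + \frac{-187 - 81}{-103 - 81}\right)} = \frac{1}{18019 + \left(30922 + \frac{1}{-184} \left(-268\right)\right)} = \frac{1}{18019 + \left(30922 - - \frac{67}{46}\right)} = \frac{1}{18019 + \left(30922 + \frac{67}{46}\right)} = \frac{1}{18019 + \frac{1422479}{46}} = \frac{1}{\frac{2251353}{46}} = \frac{46}{2251353}$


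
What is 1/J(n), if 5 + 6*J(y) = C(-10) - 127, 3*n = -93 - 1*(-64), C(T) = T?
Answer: -3/71 ≈ -0.042253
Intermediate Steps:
n = -29/3 (n = (-93 - 1*(-64))/3 = (-93 + 64)/3 = (1/3)*(-29) = -29/3 ≈ -9.6667)
J(y) = -71/3 (J(y) = -5/6 + (-10 - 127)/6 = -5/6 + (1/6)*(-137) = -5/6 - 137/6 = -71/3)
1/J(n) = 1/(-71/3) = -3/71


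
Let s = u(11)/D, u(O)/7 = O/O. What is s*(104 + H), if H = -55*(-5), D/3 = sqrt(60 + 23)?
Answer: 2653*sqrt(83)/249 ≈ 97.068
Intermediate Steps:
u(O) = 7 (u(O) = 7*(O/O) = 7*1 = 7)
D = 3*sqrt(83) (D = 3*sqrt(60 + 23) = 3*sqrt(83) ≈ 27.331)
H = 275
s = 7*sqrt(83)/249 (s = 7/((3*sqrt(83))) = 7*(sqrt(83)/249) = 7*sqrt(83)/249 ≈ 0.25612)
s*(104 + H) = (7*sqrt(83)/249)*(104 + 275) = (7*sqrt(83)/249)*379 = 2653*sqrt(83)/249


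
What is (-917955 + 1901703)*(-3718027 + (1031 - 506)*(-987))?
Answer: -4167355245096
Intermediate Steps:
(-917955 + 1901703)*(-3718027 + (1031 - 506)*(-987)) = 983748*(-3718027 + 525*(-987)) = 983748*(-3718027 - 518175) = 983748*(-4236202) = -4167355245096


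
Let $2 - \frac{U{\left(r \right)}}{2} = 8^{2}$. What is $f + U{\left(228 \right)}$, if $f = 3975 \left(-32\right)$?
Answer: $-127324$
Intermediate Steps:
$f = -127200$
$U{\left(r \right)} = -124$ ($U{\left(r \right)} = 4 - 2 \cdot 8^{2} = 4 - 128 = -124$)
$f + U{\left(228 \right)} = -127200 - 124 = -127324$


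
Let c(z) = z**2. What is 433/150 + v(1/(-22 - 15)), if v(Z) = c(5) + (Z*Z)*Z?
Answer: 211881349/7597950 ≈ 27.887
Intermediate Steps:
v(Z) = 25 + Z**3 (v(Z) = 5**2 + (Z*Z)*Z = 25 + Z**2*Z = 25 + Z**3)
433/150 + v(1/(-22 - 15)) = 433/150 + (25 + (1/(-22 - 15))**3) = 433*(1/150) + (25 + (1/(-37))**3) = 433/150 + (25 + (-1/37)**3) = 433/150 + (25 - 1/50653) = 433/150 + 1266324/50653 = 211881349/7597950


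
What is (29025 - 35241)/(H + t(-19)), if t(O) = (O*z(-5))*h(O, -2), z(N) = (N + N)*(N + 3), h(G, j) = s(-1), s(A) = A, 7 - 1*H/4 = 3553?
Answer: 222/493 ≈ 0.45030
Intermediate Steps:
H = -14184 (H = 28 - 4*3553 = 28 - 14212 = -14184)
h(G, j) = -1
z(N) = 2*N*(3 + N) (z(N) = (2*N)*(3 + N) = 2*N*(3 + N))
t(O) = -20*O (t(O) = (O*(2*(-5)*(3 - 5)))*(-1) = (O*(2*(-5)*(-2)))*(-1) = (O*20)*(-1) = (20*O)*(-1) = -20*O)
(29025 - 35241)/(H + t(-19)) = (29025 - 35241)/(-14184 - 20*(-19)) = -6216/(-14184 + 380) = -6216/(-13804) = -6216*(-1/13804) = 222/493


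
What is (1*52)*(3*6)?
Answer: 936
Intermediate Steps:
(1*52)*(3*6) = 52*18 = 936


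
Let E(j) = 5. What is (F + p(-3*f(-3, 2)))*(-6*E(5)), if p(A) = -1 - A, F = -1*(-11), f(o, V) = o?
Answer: -30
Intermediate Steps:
F = 11
(F + p(-3*f(-3, 2)))*(-6*E(5)) = (11 + (-1 - (-3)*(-3)))*(-6*5) = (11 + (-1 - 1*9))*(-30) = (11 + (-1 - 9))*(-30) = (11 - 10)*(-30) = 1*(-30) = -30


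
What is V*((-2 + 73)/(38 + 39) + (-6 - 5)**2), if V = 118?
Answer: 1107784/77 ≈ 14387.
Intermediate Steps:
V*((-2 + 73)/(38 + 39) + (-6 - 5)**2) = 118*((-2 + 73)/(38 + 39) + (-6 - 5)**2) = 118*(71/77 + (-11)**2) = 118*(71*(1/77) + 121) = 118*(71/77 + 121) = 118*(9388/77) = 1107784/77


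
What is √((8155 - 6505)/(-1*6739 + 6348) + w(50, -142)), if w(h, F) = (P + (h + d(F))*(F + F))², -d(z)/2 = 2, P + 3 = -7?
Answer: 31*√27192371046/391 ≈ 13074.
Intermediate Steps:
P = -10 (P = -3 - 7 = -10)
d(z) = -4 (d(z) = -2*2 = -4)
w(h, F) = (-10 + 2*F*(-4 + h))² (w(h, F) = (-10 + (h - 4)*(F + F))² = (-10 + (-4 + h)*(2*F))² = (-10 + 2*F*(-4 + h))²)
√((8155 - 6505)/(-1*6739 + 6348) + w(50, -142)) = √((8155 - 6505)/(-1*6739 + 6348) + 4*(-5 - 4*(-142) - 142*50)²) = √(1650/(-6739 + 6348) + 4*(-5 + 568 - 7100)²) = √(1650/(-391) + 4*(-6537)²) = √(1650*(-1/391) + 4*42732369) = √(-1650/391 + 170929476) = √(66833423466/391) = 31*√27192371046/391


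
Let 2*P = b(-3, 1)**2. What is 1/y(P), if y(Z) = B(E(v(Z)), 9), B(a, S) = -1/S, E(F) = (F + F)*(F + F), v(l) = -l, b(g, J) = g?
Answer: -9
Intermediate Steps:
E(F) = 4*F**2 (E(F) = (2*F)*(2*F) = 4*F**2)
P = 9/2 (P = (1/2)*(-3)**2 = (1/2)*9 = 9/2 ≈ 4.5000)
y(Z) = -1/9
1/y(P) = 1/(-1/9) = -9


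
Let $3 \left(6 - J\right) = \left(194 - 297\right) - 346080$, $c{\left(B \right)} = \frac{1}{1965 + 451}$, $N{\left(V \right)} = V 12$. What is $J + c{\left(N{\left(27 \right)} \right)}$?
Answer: $\frac{836421619}{7248} \approx 1.154 \cdot 10^{5}$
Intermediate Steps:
$N{\left(V \right)} = 12 V$
$c{\left(B \right)} = \frac{1}{2416}$
$J = \frac{346201}{3}$ ($J = 6 - \frac{\left(194 - 297\right) - 346080}{3} = 6 - \frac{-103 - 346080}{3} = 6 - - \frac{346183}{3} = 6 + \frac{346183}{3} = \frac{346201}{3} \approx 1.154 \cdot 10^{5}$)
$J + c{\left(N{\left(27 \right)} \right)} = \frac{346201}{3} + \frac{1}{2416} = \frac{836421619}{7248}$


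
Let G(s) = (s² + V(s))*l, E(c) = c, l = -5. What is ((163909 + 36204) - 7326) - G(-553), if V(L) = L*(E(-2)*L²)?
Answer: 1692845602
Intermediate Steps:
V(L) = -2*L³ (V(L) = L*(-2*L²) = -2*L³)
G(s) = -5*s² + 10*s³ (G(s) = (s² - 2*s³)*(-5) = -5*s² + 10*s³)
((163909 + 36204) - 7326) - G(-553) = ((163909 + 36204) - 7326) - (-553)²*(-5 + 10*(-553)) = (200113 - 7326) - 305809*(-5 - 5530) = 192787 - 305809*(-5535) = 192787 - 1*(-1692652815) = 192787 + 1692652815 = 1692845602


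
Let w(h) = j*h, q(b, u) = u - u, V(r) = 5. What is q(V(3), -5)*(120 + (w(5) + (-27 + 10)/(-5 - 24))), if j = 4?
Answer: 0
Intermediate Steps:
q(b, u) = 0
w(h) = 4*h
q(V(3), -5)*(120 + (w(5) + (-27 + 10)/(-5 - 24))) = 0*(120 + (4*5 + (-27 + 10)/(-5 - 24))) = 0*(120 + (20 - 17/(-29))) = 0*(120 + (20 - 17*(-1/29))) = 0*(120 + (20 + 17/29)) = 0*(120 + 597/29) = 0*(4077/29) = 0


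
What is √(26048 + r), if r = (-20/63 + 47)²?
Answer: √112033993/63 ≈ 168.01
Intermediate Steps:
r = 8649481/3969 (r = (-20*1/63 + 47)² = (-20/63 + 47)² = (2941/63)² = 8649481/3969 ≈ 2179.3)
√(26048 + r) = √(26048 + 8649481/3969) = √(112033993/3969) = √112033993/63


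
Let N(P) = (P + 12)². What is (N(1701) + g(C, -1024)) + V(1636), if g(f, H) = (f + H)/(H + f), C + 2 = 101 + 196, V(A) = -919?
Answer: 2933451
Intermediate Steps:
N(P) = (12 + P)²
C = 295 (C = -2 + (101 + 196) = -2 + 297 = 295)
g(f, H) = 1 (g(f, H) = (H + f)/(H + f) = 1)
(N(1701) + g(C, -1024)) + V(1636) = ((12 + 1701)² + 1) - 919 = (1713² + 1) - 919 = (2934369 + 1) - 919 = 2934370 - 919 = 2933451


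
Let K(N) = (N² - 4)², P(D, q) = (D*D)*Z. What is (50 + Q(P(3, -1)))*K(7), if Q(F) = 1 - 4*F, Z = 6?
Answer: -334125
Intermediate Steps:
P(D, q) = 6*D² (P(D, q) = (D*D)*6 = D²*6 = 6*D²)
K(N) = (-4 + N²)²
(50 + Q(P(3, -1)))*K(7) = (50 + (1 - 24*3²))*(-4 + 7²)² = (50 + (1 - 24*9))*(-4 + 49)² = (50 + (1 - 4*54))*45² = (50 + (1 - 216))*2025 = (50 - 215)*2025 = -165*2025 = -334125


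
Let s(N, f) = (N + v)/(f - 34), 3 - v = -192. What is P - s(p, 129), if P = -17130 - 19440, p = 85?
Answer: -694886/19 ≈ -36573.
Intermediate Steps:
v = 195 (v = 3 - 1*(-192) = 3 + 192 = 195)
P = -36570
s(N, f) = (195 + N)/(-34 + f) (s(N, f) = (N + 195)/(f - 34) = (195 + N)/(-34 + f))
P - s(p, 129) = -36570 - (195 + 85)/(-34 + 129) = -36570 - 280/95 = -36570 - 1*56/19 = -36570 - 56/19 = -694886/19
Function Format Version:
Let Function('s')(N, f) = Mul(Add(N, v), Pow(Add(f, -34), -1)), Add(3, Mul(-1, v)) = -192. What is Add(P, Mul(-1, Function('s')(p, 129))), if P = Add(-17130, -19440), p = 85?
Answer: Rational(-694886, 19) ≈ -36573.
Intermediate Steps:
v = 195 (v = Add(3, Mul(-1, -192)) = Add(3, 192) = 195)
P = -36570
Function('s')(N, f) = Mul(Pow(Add(-34, f), -1), Add(195, N)) (Function('s')(N, f) = Mul(Add(N, 195), Pow(Add(f, -34), -1)) = Mul(Add(195, N), Pow(Add(-34, f), -1)) = Mul(Pow(Add(-34, f), -1), Add(195, N)))
Add(P, Mul(-1, Function('s')(p, 129))) = Add(-36570, Mul(-1, Mul(Pow(Add(-34, 129), -1), Add(195, 85)))) = Add(-36570, Mul(-1, Mul(Pow(95, -1), 280))) = Add(-36570, Mul(-1, Mul(Rational(1, 95), 280))) = Add(-36570, Mul(-1, Rational(56, 19))) = Add(-36570, Rational(-56, 19)) = Rational(-694886, 19)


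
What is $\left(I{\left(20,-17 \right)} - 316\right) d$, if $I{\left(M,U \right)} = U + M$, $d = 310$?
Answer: $-97030$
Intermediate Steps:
$I{\left(M,U \right)} = M + U$
$\left(I{\left(20,-17 \right)} - 316\right) d = \left(\left(20 - 17\right) - 316\right) 310 = \left(3 - 316\right) 310 = \left(-313\right) 310 = -97030$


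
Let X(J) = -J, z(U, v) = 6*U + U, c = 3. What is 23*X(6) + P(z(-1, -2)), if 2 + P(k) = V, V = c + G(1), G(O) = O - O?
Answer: -137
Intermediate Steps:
G(O) = 0
V = 3 (V = 3 + 0 = 3)
z(U, v) = 7*U
P(k) = 1 (P(k) = -2 + 3 = 1)
23*X(6) + P(z(-1, -2)) = 23*(-1*6) + 1 = 23*(-6) + 1 = -138 + 1 = -137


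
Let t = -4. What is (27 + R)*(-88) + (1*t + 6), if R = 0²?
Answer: -2374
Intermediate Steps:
R = 0
(27 + R)*(-88) + (1*t + 6) = (27 + 0)*(-88) + (1*(-4) + 6) = 27*(-88) + (-4 + 6) = -2376 + 2 = -2374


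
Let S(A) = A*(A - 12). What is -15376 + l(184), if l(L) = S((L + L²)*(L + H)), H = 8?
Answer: 42715034618864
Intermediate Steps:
S(A) = A*(-12 + A)
l(L) = (-12 + (8 + L)*(L + L²))*(8 + L)*(L + L²) (l(L) = ((L + L²)*(L + 8))*(-12 + (L + L²)*(L + 8)) = ((L + L²)*(8 + L))*(-12 + (L + L²)*(8 + L)) = ((8 + L)*(L + L²))*(-12 + (8 + L)*(L + L²)) = (-12 + (8 + L)*(L + L²))*(8 + L)*(L + L²))
-15376 + l(184) = -15376 + 184*(-12 + 184*(8 + 184² + 9*184))*(8 + 184² + 9*184) = -15376 + 184*(-12 + 184*(8 + 33856 + 1656))*(8 + 33856 + 1656) = -15376 + 184*(-12 + 184*35520)*35520 = -15376 + 184*(-12 + 6535680)*35520 = -15376 + 184*6535668*35520 = -15376 + 42715034634240 = 42715034618864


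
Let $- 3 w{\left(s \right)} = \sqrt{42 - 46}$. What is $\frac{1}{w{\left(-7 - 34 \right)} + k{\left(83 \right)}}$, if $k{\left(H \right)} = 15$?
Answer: $\frac{135}{2029} + \frac{6 i}{2029} \approx 0.066535 + 0.0029571 i$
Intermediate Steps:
$w{\left(s \right)} = - \frac{2 i}{3}$ ($w{\left(s \right)} = - \frac{\sqrt{42 - 46}}{3} = - \frac{\sqrt{-4}}{3} = - \frac{2 i}{3}$)
$\frac{1}{w{\left(-7 - 34 \right)} + k{\left(83 \right)}} = \frac{1}{- \frac{2 i}{3} + 15} = \frac{1}{15 - \frac{2 i}{3}} = \frac{9 \left(15 + \frac{2 i}{3}\right)}{2029}$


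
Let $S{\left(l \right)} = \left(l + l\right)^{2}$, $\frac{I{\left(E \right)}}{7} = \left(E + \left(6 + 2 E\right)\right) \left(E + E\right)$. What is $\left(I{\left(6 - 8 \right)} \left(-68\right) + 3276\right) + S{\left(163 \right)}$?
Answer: $109552$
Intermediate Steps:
$I{\left(E \right)} = 14 E \left(6 + 3 E\right)$ ($I{\left(E \right)} = 7 \left(E + \left(6 + 2 E\right)\right) \left(E + E\right) = 7 \left(6 + 3 E\right) 2 E = 7 \cdot 2 E \left(6 + 3 E\right) = 14 E \left(6 + 3 E\right)$)
$S{\left(l \right)} = 4 l^{2}$ ($S{\left(l \right)} = \left(2 l\right)^{2} = 4 l^{2}$)
$\left(I{\left(6 - 8 \right)} \left(-68\right) + 3276\right) + S{\left(163 \right)} = \left(42 \left(6 - 8\right) \left(2 + \left(6 - 8\right)\right) \left(-68\right) + 3276\right) + 4 \cdot 163^{2} = \left(42 \left(6 - 8\right) \left(2 + \left(6 - 8\right)\right) \left(-68\right) + 3276\right) + 4 \cdot 26569 = \left(42 \left(-2\right) \left(2 - 2\right) \left(-68\right) + 3276\right) + 106276 = \left(42 \left(-2\right) 0 \left(-68\right) + 3276\right) + 106276 = \left(0 \left(-68\right) + 3276\right) + 106276 = \left(0 + 3276\right) + 106276 = 3276 + 106276 = 109552$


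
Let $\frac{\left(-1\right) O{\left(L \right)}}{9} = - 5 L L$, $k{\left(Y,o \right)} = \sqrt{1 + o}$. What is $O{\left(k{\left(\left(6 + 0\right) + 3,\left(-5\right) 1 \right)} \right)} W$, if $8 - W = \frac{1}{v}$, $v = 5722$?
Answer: $- \frac{4119750}{2861} \approx -1440.0$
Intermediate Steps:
$W = \frac{45775}{5722}$ ($W = 8 - \frac{1}{5722} = \frac{45775}{5722} \approx 7.9998$)
$O{\left(L \right)} = 45 L^{2}$ ($O{\left(L \right)} = - 9 - 5 L L = - 9 \left(- 5 L^{2}\right) = 45 L^{2}$)
$O{\left(k{\left(\left(6 + 0\right) + 3,\left(-5\right) 1 \right)} \right)} W = 45 \left(\sqrt{1 - 5}\right)^{2} \cdot \frac{45775}{5722} = 45 \left(\sqrt{-4}\right)^{2} \cdot \frac{45775}{5722} = 45 \left(2 i\right)^{2} \cdot \frac{45775}{5722} = 45 \left(-4\right) \frac{45775}{5722} = \left(-180\right) \frac{45775}{5722} = - \frac{4119750}{2861}$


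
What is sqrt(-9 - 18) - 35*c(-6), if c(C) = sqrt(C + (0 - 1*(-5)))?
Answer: I*(-35 + 3*sqrt(3)) ≈ -29.804*I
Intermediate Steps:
c(C) = sqrt(5 + C) (c(C) = sqrt(C + (0 + 5)) = sqrt(C + 5) = sqrt(5 + C))
sqrt(-9 - 18) - 35*c(-6) = sqrt(-9 - 18) - 35*sqrt(5 - 6) = sqrt(-27) - 35*I = 3*I*sqrt(3) - 35*I = -35*I + 3*I*sqrt(3)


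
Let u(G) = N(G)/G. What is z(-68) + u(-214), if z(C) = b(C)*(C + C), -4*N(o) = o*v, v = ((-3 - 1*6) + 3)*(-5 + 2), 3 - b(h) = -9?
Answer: -3273/2 ≈ -1636.5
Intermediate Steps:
b(h) = 12 (b(h) = 3 - 1*(-9) = 3 + 9 = 12)
v = 18 (v = ((-3 - 6) + 3)*(-3) = (-9 + 3)*(-3) = -6*(-3) = 18)
N(o) = -9*o/2 (N(o) = -o*18/4 = -9*o/2)
u(G) = -9/2 (u(G) = (-9*G/2)/G = -9/2)
z(C) = 24*C (z(C) = 12*(C + C) = 12*(2*C) = 24*C)
z(-68) + u(-214) = 24*(-68) - 9/2 = -1632 - 9/2 = -3273/2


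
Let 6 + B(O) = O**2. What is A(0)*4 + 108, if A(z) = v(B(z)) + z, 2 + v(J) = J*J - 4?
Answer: 228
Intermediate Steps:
B(O) = -6 + O**2
v(J) = -6 + J**2 (v(J) = -2 + (J*J - 4) = -2 + (J**2 - 4) = -2 + (-4 + J**2) = -6 + J**2)
A(z) = -6 + z + (-6 + z**2)**2 (A(z) = (-6 + (-6 + z**2)**2) + z = -6 + z + (-6 + z**2)**2)
A(0)*4 + 108 = (-6 + 0 + (-6 + 0**2)**2)*4 + 108 = (-6 + 0 + (-6 + 0)**2)*4 + 108 = (-6 + 0 + (-6)**2)*4 + 108 = (-6 + 0 + 36)*4 + 108 = 30*4 + 108 = 120 + 108 = 228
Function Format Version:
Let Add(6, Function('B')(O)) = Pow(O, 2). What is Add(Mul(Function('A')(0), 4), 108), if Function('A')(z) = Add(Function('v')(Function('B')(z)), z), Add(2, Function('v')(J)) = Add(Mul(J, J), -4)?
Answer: 228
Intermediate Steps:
Function('B')(O) = Add(-6, Pow(O, 2))
Function('v')(J) = Add(-6, Pow(J, 2)) (Function('v')(J) = Add(-2, Add(Mul(J, J), -4)) = Add(-2, Add(Pow(J, 2), -4)) = Add(-2, Add(-4, Pow(J, 2))) = Add(-6, Pow(J, 2)))
Function('A')(z) = Add(-6, z, Pow(Add(-6, Pow(z, 2)), 2)) (Function('A')(z) = Add(Add(-6, Pow(Add(-6, Pow(z, 2)), 2)), z) = Add(-6, z, Pow(Add(-6, Pow(z, 2)), 2)))
Add(Mul(Function('A')(0), 4), 108) = Add(Mul(Add(-6, 0, Pow(Add(-6, Pow(0, 2)), 2)), 4), 108) = Add(Mul(Add(-6, 0, Pow(Add(-6, 0), 2)), 4), 108) = Add(Mul(Add(-6, 0, Pow(-6, 2)), 4), 108) = Add(Mul(Add(-6, 0, 36), 4), 108) = Add(Mul(30, 4), 108) = Add(120, 108) = 228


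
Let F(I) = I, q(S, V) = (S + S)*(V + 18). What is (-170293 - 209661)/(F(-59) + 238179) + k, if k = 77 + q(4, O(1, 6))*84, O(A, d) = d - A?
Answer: 1849169003/119060 ≈ 15531.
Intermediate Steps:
q(S, V) = 2*S*(18 + V) (q(S, V) = (2*S)*(18 + V) = 2*S*(18 + V))
k = 15533 (k = 77 + (2*4*(18 + (6 - 1*1)))*84 = 77 + (2*4*(18 + (6 - 1)))*84 = 77 + (2*4*(18 + 5))*84 = 77 + (2*4*23)*84 = 77 + 184*84 = 77 + 15456 = 15533)
(-170293 - 209661)/(F(-59) + 238179) + k = (-170293 - 209661)/(-59 + 238179) + 15533 = -379954/238120 + 15533 = -379954*1/238120 + 15533 = -189977/119060 + 15533 = 1849169003/119060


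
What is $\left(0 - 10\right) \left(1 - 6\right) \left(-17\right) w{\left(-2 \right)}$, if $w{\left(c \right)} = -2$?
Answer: $1700$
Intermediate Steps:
$\left(0 - 10\right) \left(1 - 6\right) \left(-17\right) w{\left(-2 \right)} = \left(0 - 10\right) \left(1 - 6\right) \left(-17\right) \left(-2\right) = \left(-10\right) \left(-5\right) \left(-17\right) \left(-2\right) = 50 \left(-17\right) \left(-2\right) = \left(-850\right) \left(-2\right) = 1700$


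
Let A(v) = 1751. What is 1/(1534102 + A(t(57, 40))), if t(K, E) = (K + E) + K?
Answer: 1/1535853 ≈ 6.5110e-7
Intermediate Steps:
t(K, E) = E + 2*K (t(K, E) = (E + K) + K = E + 2*K)
1/(1534102 + A(t(57, 40))) = 1/(1534102 + 1751) = 1/1535853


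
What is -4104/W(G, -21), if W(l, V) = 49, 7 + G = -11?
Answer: -4104/49 ≈ -83.755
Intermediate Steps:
G = -18 (G = -7 - 11 = -18)
-4104/W(G, -21) = -4104/49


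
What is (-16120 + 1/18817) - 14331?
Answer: -572996466/18817 ≈ -30451.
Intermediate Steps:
(-16120 + 1/18817) - 14331 = -303330039/18817 - 14331 = -572996466/18817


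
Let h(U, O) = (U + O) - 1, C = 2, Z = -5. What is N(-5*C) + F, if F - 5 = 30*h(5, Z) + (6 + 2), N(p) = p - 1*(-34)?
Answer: 7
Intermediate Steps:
h(U, O) = -1 + O + U (h(U, O) = (O + U) - 1 = -1 + O + U)
N(p) = 34 + p (N(p) = p + 34 = 34 + p)
F = -17 (F = 5 + (30*(-1 - 5 + 5) + (6 + 2)) = 5 + (30*(-1) + 8) = 5 + (-30 + 8) = 5 - 22 = -17)
N(-5*C) + F = (34 - 5*2) - 17 = (34 - 10) - 17 = 24 - 17 = 7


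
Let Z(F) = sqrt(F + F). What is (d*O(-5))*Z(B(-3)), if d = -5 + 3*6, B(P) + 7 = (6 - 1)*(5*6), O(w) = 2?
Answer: 26*sqrt(286) ≈ 439.70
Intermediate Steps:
B(P) = 143 (B(P) = -7 + (6 - 1)*(5*6) = -7 + 5*30 = -7 + 150 = 143)
d = 13 (d = -5 + 18 = 13)
Z(F) = sqrt(2)*sqrt(F) (Z(F) = sqrt(2*F) = sqrt(2)*sqrt(F))
(d*O(-5))*Z(B(-3)) = (13*2)*(sqrt(2)*sqrt(143)) = 26*sqrt(286)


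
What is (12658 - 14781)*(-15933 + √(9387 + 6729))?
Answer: 33825759 - 4246*√4029 ≈ 3.3556e+7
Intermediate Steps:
(12658 - 14781)*(-15933 + √(9387 + 6729)) = -2123*(-15933 + √16116) = -2123*(-15933 + 2*√4029) = 33825759 - 4246*√4029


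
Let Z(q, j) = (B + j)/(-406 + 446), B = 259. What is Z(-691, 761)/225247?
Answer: 51/450494 ≈ 0.00011321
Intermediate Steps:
Z(q, j) = 259/40 + j/40 (Z(q, j) = (259 + j)/(-406 + 446) = (259 + j)/40 = (259 + j)*(1/40) = 259/40 + j/40)
Z(-691, 761)/225247 = (259/40 + (1/40)*761)/225247 = (259/40 + 761/40)*(1/225247) = (51/2)*(1/225247) = 51/450494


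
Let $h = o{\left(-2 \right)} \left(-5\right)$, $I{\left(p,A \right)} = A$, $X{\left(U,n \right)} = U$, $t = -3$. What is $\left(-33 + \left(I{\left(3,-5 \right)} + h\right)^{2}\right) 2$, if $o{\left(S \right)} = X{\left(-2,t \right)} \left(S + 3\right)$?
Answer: $-16$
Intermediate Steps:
$o{\left(S \right)} = -6 - 2 S$ ($o{\left(S \right)} = - 2 \left(S + 3\right) = - 2 \left(3 + S\right) = -6 - 2 S$)
$h = 10$ ($h = \left(-6 - -4\right) \left(-5\right) = \left(-6 + 4\right) \left(-5\right) = \left(-2\right) \left(-5\right) = 10$)
$\left(-33 + \left(I{\left(3,-5 \right)} + h\right)^{2}\right) 2 = \left(-33 + \left(-5 + 10\right)^{2}\right) 2 = \left(-33 + 5^{2}\right) 2 = \left(-33 + 25\right) 2 = \left(-8\right) 2 = -16$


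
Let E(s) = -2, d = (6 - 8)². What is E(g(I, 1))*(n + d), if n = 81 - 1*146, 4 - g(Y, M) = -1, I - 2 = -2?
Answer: 122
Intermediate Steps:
I = 0 (I = 2 - 2 = 0)
g(Y, M) = 5 (g(Y, M) = 4 - 1*(-1) = 4 + 1 = 5)
d = 4 (d = (-2)² = 4)
n = -65 (n = 81 - 146 = -65)
E(g(I, 1))*(n + d) = -2*(-65 + 4) = -2*(-61) = 122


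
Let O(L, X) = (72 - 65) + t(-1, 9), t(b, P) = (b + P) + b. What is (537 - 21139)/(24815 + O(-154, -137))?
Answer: -20602/24829 ≈ -0.82976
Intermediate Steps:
t(b, P) = P + 2*b (t(b, P) = (P + b) + b = P + 2*b)
O(L, X) = 14 (O(L, X) = (72 - 65) + (9 + 2*(-1)) = 7 + (9 - 2) = 7 + 7 = 14)
(537 - 21139)/(24815 + O(-154, -137)) = (537 - 21139)/(24815 + 14) = -20602/24829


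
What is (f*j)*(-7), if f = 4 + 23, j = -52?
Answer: 9828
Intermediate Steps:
f = 27
(f*j)*(-7) = (27*(-52))*(-7) = -1404*(-7) = 9828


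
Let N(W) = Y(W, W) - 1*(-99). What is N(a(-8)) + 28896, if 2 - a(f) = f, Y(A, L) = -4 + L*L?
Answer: 29091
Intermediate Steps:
Y(A, L) = -4 + L²
a(f) = 2 - f
N(W) = 95 + W² (N(W) = (-4 + W²) - 1*(-99) = (-4 + W²) + 99 = 95 + W²)
N(a(-8)) + 28896 = (95 + (2 - 1*(-8))²) + 28896 = (95 + (2 + 8)²) + 28896 = (95 + 10²) + 28896 = (95 + 100) + 28896 = 195 + 28896 = 29091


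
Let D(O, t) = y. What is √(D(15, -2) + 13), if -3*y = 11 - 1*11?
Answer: √13 ≈ 3.6056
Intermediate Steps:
y = 0 (y = -(11 - 1*11)/3 = -(11 - 11)/3 = -⅓*0 = 0)
D(O, t) = 0
√(D(15, -2) + 13) = √(0 + 13) = √13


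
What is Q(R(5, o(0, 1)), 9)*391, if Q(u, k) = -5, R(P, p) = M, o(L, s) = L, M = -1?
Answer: -1955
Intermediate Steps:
R(P, p) = -1
Q(R(5, o(0, 1)), 9)*391 = -5*391 = -1955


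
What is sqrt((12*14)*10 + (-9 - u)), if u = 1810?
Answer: I*sqrt(139) ≈ 11.79*I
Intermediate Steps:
sqrt((12*14)*10 + (-9 - u)) = sqrt((12*14)*10 + (-9 - 1*1810)) = sqrt(168*10 + (-9 - 1810)) = sqrt(1680 - 1819) = sqrt(-139) = I*sqrt(139)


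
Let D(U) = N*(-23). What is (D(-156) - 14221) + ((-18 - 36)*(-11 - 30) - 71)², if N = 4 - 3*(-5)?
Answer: 4577791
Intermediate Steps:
N = 19 (N = 4 + 15 = 19)
D(U) = -437 (D(U) = 19*(-23) = -437)
(D(-156) - 14221) + ((-18 - 36)*(-11 - 30) - 71)² = (-437 - 14221) + ((-18 - 36)*(-11 - 30) - 71)² = -14658 + (-54*(-41) - 71)² = -14658 + (2214 - 71)² = -14658 + 2143² = -14658 + 4592449 = 4577791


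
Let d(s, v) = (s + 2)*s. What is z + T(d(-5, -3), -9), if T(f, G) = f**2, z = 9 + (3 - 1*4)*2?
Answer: 232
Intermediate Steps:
d(s, v) = s*(2 + s) (d(s, v) = (2 + s)*s = s*(2 + s))
z = 7 (z = 9 + (3 - 4)*2 = 9 - 1*2 = 9 - 2 = 7)
z + T(d(-5, -3), -9) = 7 + (-5*(2 - 5))**2 = 7 + (-5*(-3))**2 = 7 + 15**2 = 7 + 225 = 232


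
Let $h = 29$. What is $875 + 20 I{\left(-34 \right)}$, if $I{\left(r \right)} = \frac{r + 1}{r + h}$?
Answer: $1007$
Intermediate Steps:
$I{\left(r \right)} = \frac{1 + r}{29 + r}$ ($I{\left(r \right)} = \frac{r + 1}{r + 29} = \frac{1 + r}{29 + r}$)
$875 + 20 I{\left(-34 \right)} = 875 + 20 \frac{1 - 34}{29 - 34} = 875 + 20 \frac{1}{-5} \left(-33\right) = 875 + 20 \left(\left(- \frac{1}{5}\right) \left(-33\right)\right) = 875 + 20 \cdot \frac{33}{5} = 875 + 132 = 1007$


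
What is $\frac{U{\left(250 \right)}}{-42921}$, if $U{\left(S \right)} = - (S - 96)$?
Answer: $\frac{154}{42921} \approx 0.003588$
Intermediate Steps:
$U{\left(S \right)} = 96 - S$ ($U{\left(S \right)} = - (S - 96) = - (-96 + S) = 96 - S$)
$\frac{U{\left(250 \right)}}{-42921} = \frac{96 - 250}{-42921} = \left(96 - 250\right) \left(- \frac{1}{42921}\right) = \left(-154\right) \left(- \frac{1}{42921}\right) = \frac{154}{42921}$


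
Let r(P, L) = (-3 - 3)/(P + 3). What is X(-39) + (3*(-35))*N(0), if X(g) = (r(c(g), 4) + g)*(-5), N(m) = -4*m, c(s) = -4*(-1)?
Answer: 1395/7 ≈ 199.29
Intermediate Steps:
c(s) = 4
r(P, L) = -6/(3 + P)
X(g) = 30/7 - 5*g (X(g) = (-6/(3 + 4) + g)*(-5) = (-6/7 + g)*(-5) = 30/7 - 5*g)
X(-39) + (3*(-35))*N(0) = (30/7 - 5*(-39)) + (3*(-35))*(-4*0) = (30/7 + 195) - 105*0 = 1395/7 + 0 = 1395/7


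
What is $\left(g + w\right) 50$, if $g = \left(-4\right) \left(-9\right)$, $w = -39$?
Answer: $-150$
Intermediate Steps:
$g = 36$
$\left(g + w\right) 50 = \left(36 - 39\right) 50 = \left(-3\right) 50 = -150$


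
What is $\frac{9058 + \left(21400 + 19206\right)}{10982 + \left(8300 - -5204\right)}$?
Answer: $\frac{24832}{12243} \approx 2.0283$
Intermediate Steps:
$\frac{9058 + \left(21400 + 19206\right)}{10982 + \left(8300 - -5204\right)} = \frac{9058 + 40606}{10982 + \left(8300 + 5204\right)} = \frac{49664}{10982 + 13504} = \frac{49664}{24486} = 49664 \cdot \frac{1}{24486} = \frac{24832}{12243}$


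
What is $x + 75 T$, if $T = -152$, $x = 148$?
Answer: $-11252$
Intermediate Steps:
$x + 75 T = 148 + 75 \left(-152\right) = 148 - 11400 = -11252$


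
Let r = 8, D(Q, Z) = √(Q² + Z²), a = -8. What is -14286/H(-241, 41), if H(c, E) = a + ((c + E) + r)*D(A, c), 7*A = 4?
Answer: -350007/6557149244 + 300006*√2845985/1639287311 ≈ 0.30869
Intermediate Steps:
A = 4/7 (A = (⅐)*4 = 4/7 ≈ 0.57143)
H(c, E) = -8 + √(16/49 + c²)*(8 + E + c) (H(c, E) = -8 + ((c + E) + 8)*√((4/7)² + c²) = -8 + ((E + c) + 8)*√(16/49 + c²) = -8 + (8 + E + c)*√(16/49 + c²) = -8 + √(16/49 + c²)*(8 + E + c))
-14286/H(-241, 41) = -14286/(-8 + 8*√(16 + 49*(-241)²)/7 + (⅐)*41*√(16 + 49*(-241)²) + (⅐)*(-241)*√(16 + 49*(-241)²)) = -14286/(-8 + 8*√(16 + 49*58081)/7 + (⅐)*41*√(16 + 49*58081) + (⅐)*(-241)*√(16 + 49*58081)) = -14286/(-8 + 8*√(16 + 2845969)/7 + (⅐)*41*√(16 + 2845969) + (⅐)*(-241)*√(16 + 2845969)) = -14286/(-8 + 8*√2845985/7 + (⅐)*41*√2845985 + (⅐)*(-241)*√2845985) = -14286/(-8 + 8*√2845985/7 + 41*√2845985/7 - 241*√2845985/7) = -14286/(-8 - 192*√2845985/7)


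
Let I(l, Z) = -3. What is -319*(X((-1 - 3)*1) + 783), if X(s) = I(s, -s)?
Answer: -248820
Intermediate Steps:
X(s) = -3
-319*(X((-1 - 3)*1) + 783) = -319*(-3 + 783) = -319*780 = -248820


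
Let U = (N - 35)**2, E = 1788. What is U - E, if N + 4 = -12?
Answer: 813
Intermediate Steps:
N = -16 (N = -4 - 12 = -16)
U = 2601 (U = (-16 - 35)**2 = (-51)**2 = 2601)
U - E = 2601 - 1*1788 = 2601 - 1788 = 813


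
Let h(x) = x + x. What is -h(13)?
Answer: -26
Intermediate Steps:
h(x) = 2*x
-h(13) = -2*13 = -1*26 = -26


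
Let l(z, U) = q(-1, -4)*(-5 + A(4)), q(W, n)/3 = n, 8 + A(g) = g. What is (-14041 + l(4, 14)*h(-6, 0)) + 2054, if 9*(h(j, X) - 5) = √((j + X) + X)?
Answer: -11447 + 12*I*√6 ≈ -11447.0 + 29.394*I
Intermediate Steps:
A(g) = -8 + g
q(W, n) = 3*n
h(j, X) = 5 + √(j + 2*X)/9 (h(j, X) = 5 + √((j + X) + X)/9 = 5 + √((X + j) + X)/9 = 5 + √(j + 2*X)/9)
l(z, U) = 108 (l(z, U) = (3*(-4))*(-5 + (-8 + 4)) = -12*(-5 - 4) = -12*(-9) = 108)
(-14041 + l(4, 14)*h(-6, 0)) + 2054 = (-14041 + 108*(5 + √(-6 + 2*0)/9)) + 2054 = (-14041 + 108*(5 + √(-6 + 0)/9)) + 2054 = (-14041 + 108*(5 + √(-6)/9)) + 2054 = (-14041 + 108*(5 + (I*√6)/9)) + 2054 = (-14041 + 108*(5 + I*√6/9)) + 2054 = (-14041 + (540 + 12*I*√6)) + 2054 = (-13501 + 12*I*√6) + 2054 = -11447 + 12*I*√6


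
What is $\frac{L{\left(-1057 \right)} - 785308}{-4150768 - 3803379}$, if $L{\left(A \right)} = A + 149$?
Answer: $\frac{46248}{467891} \approx 0.098844$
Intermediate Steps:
$L{\left(A \right)} = 149 + A$
$\frac{L{\left(-1057 \right)} - 785308}{-4150768 - 3803379} = \frac{\left(149 - 1057\right) - 785308}{-4150768 - 3803379} = \frac{-908 - 785308}{-7954147} = \left(-786216\right) \left(- \frac{1}{7954147}\right) = \frac{46248}{467891}$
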